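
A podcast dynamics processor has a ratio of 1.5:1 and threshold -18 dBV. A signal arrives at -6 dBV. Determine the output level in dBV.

-6 dBV sits 12 dB over threshold.
1.5:1 compression reduces that to 12/1.5 = 8 dB over.
So the level is -18 + 8 = -10 dBV.

-10 dBV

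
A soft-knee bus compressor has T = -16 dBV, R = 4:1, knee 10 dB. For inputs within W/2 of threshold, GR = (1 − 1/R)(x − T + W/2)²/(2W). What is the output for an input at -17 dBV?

x − T + W/2 = -17 − (-16) + 5 = 4.
GR = (1 − 1/4) × 4² / 20 = 0.75 × 16 / 20 = 0.6 dB.
Output = -17 − 0.6 = -17.6 dBV.

-17.6 dBV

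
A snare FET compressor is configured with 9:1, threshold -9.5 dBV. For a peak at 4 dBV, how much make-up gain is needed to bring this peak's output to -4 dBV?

The peak compresses to -9.5 + 13.5/9 = -8 dBV.
To reach -4 dBV requires -4 − (-8) = 4 dB of make-up.

4 dB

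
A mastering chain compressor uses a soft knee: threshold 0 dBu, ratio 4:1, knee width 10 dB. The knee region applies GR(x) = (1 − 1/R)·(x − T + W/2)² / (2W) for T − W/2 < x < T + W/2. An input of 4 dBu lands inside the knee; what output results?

0.9625 dBu

x − T + W/2 = 4 − 0 + 5 = 9.
GR = (1 − 1/4) × 9² / 20 = 0.75 × 81 / 20 = 3.0375 dB.
Output = 4 − 3.0375 = 0.9625 dBu.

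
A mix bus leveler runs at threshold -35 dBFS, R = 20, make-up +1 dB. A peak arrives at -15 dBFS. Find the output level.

Overshoot: -15 − (-35) = 20 dB.
20:1 compression reduces that to 20/20 = 1 dB over.
That puts the output at -34 dBFS; make-up adds 1 dB, giving -33 dBFS.

-33 dBFS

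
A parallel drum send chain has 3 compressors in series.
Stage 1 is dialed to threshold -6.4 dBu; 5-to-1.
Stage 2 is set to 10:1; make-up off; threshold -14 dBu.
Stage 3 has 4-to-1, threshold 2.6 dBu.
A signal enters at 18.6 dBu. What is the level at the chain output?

-12.74 dBu

Stage 1: 18.6 dBu is 25 dB over -6.4 dBu; at 5:1 that becomes 5 dB over, giving -1.4 dBu.
Stage 2: 12.6 dB above -14 dBu, reduced 10:1 to 1.26 dB above → -12.74 dBu.
Stage 3: -12.74 dBu is at or below the 2.6 dBu threshold — no compression; output -12.74 dBu.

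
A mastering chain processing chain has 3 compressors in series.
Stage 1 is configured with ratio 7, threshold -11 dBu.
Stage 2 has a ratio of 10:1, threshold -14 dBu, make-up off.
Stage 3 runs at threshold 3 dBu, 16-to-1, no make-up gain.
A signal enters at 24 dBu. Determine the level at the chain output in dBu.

-13.2 dBu

Stage 1: 35 dB above -11 dBu, reduced 7:1 to 5 dB above → -6 dBu.
Stage 2: overshoot 8 dB → 8/10 = 0.8 dB → -13.2 dBu.
Stage 3: -13.2 dBu is at or below the 3 dBu threshold — no compression; output -13.2 dBu.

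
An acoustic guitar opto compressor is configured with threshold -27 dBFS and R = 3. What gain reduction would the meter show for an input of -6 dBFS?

14 dB

Overshoot = -6 − (-27) = 21 dB.
A 3:1 ratio leaves 7 dB of that excess.
Gain reduction = 21 − 7 = 14 dB.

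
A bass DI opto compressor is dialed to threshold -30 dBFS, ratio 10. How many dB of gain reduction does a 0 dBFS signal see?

27 dB

0 dBFS exceeds the threshold by 30 dB.
After 10:1 compression the overshoot becomes 30/10 = 3 dB.
Gain reduction = 30 − 3 = 27 dB.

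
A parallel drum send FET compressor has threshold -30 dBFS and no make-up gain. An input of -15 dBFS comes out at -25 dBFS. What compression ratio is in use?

Input overshoot = -15 − (-30) = 15 dB; output overshoot = -25 − (-30) = 5 dB.
Ratio = 15 / 5 = 3.

3:1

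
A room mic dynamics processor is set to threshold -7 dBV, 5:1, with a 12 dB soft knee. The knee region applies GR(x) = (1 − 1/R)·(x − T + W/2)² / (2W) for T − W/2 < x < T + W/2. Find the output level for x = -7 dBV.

x − T + W/2 = -7 − (-7) + 6 = 6.
GR = (1 − 1/5) × 6² / 24 = 0.8 × 36 / 24 = 1.2 dB.
Output = -7 − 1.2 = -8.2 dBV.

-8.2 dBV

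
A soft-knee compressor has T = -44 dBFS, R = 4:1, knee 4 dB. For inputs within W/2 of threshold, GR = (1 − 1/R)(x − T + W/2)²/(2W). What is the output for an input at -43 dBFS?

x − T + W/2 = -43 − (-44) + 2 = 3.
GR = (1 − 1/4) × 3² / 8 = 0.75 × 9 / 8 = 0.84375 dB.
Output = -43 − 0.84375 = -43.84375 dBFS.

-43.84375 dBFS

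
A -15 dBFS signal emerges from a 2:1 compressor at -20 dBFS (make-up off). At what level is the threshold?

Let T be the threshold. Output overshoot = (input overshoot)/R, so -20 − T = (-15 − T)/2.
2·(-20 − T) = -15 − T → 1·T = -40 − (-15) = -25.
T = -25/1 = -25 dBFS.

-25 dBFS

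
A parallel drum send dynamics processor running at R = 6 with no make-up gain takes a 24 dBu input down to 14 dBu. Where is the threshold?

12 dBu

Let T be the threshold. Output overshoot = (input overshoot)/R, so 14 − T = (24 − T)/6.
6·(14 − T) = 24 − T → 5·T = 84 − 24 = 60.
T = 60/5 = 12 dBu.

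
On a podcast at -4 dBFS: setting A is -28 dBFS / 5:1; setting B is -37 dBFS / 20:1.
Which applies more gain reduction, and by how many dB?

B, by 12.15 dB

A: 24 dB over, compressed to 4.8 dB over, so 19.2 dB of GR.
B: 33 dB over, compressed to 1.65 dB over, so 31.35 dB of GR.
B applies 12.15 dB more gain reduction.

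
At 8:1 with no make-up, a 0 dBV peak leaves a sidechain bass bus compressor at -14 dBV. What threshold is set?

Input is 16 dB above T (since output overshoot × R = input overshoot: (-14 − T)·8 = 0 − T gives T = -16 dBV).
Check: -16 + (0 − (-16))/8 = -16 + 2 = -14 dBV. ✓

-16 dBV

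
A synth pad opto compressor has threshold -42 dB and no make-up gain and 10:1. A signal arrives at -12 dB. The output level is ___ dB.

-39 dB

The input is 30 dB above the -42 dB threshold.
The 30 dB excess becomes 3 dB after 10:1 reduction.
That puts the output at -39 dB.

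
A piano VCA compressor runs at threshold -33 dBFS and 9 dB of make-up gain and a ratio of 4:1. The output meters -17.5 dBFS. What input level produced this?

Stripping the +9 dB make-up gives -26.5 dBFS at the gain stage.
That's 6.5 dB above the -33 dBFS threshold.
Before 4:1 compression the overshoot was 6.5 × 4 = 26 dB, so input = -33 + 26 = -7 dBFS.

-7 dBFS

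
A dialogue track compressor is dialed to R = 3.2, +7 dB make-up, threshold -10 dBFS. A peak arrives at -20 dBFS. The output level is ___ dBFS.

-13 dBFS

-20 dBFS is 10 dB below the -10 dBFS threshold, so no gain reduction is applied.
Make-up gain adds 7 dB: -20 + 7 = -13 dBFS.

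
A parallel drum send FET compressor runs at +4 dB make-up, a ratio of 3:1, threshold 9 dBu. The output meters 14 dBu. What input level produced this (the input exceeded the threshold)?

Remove make-up: 14 − 4 = 10 dBu.
That's 1 dB above the 9 dBu threshold.
Undo the ratio: input overshoot = 1 × 3 = 3 dB, giving input = 12 dBu.

12 dBu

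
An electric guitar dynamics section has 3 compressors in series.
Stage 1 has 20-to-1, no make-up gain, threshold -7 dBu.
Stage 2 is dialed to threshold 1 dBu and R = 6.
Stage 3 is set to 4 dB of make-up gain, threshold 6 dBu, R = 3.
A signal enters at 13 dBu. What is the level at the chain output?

Stage 1: 13 dBu is 20 dB over -7 dBu; at 20:1 that becomes 1 dB over, giving -6 dBu.
Stage 2: -6 dBu is at or below the 1 dBu threshold — no compression; output -6 dBu.
Stage 3: below threshold (-6 ≤ 6); passes unchanged; make-up brings it to -2 dBu.

-2 dBu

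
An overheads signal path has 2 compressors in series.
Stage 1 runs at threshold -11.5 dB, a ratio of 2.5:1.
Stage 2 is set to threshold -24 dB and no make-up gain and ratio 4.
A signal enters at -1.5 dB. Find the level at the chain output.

Stage 1: -1.5 dB is 10 dB over -11.5 dB; at 2.5:1 that becomes 4 dB over, giving -7.5 dB.
Stage 2: -7.5 dB is 16.5 dB over -24 dB; at 4:1 that becomes 4.125 dB over, giving -19.875 dB.

-19.875 dB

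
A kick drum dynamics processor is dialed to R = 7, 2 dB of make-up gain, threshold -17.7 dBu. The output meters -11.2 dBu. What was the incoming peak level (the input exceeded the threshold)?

13.8 dBu

Before make-up, the level was -11.2 − 2 = -13.2 dBu.
The compressed level sits -13.2 − (-17.7) = 4.5 dB over threshold.
Before 7:1 compression the overshoot was 4.5 × 7 = 31.5 dB, so input = -17.7 + 31.5 = 13.8 dBu.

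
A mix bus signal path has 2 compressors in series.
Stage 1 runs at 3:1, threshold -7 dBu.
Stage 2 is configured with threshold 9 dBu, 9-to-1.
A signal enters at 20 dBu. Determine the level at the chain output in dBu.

2 dBu

Stage 1: 27 dB above -7 dBu, reduced 3:1 to 9 dB above → 2 dBu.
Stage 2: below threshold (2 ≤ 9); passes unchanged; output 2 dBu.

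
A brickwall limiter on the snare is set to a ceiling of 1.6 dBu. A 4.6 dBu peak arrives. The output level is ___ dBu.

A brickwall limiter is an ∞:1 compressor: any input above the ceiling is clamped to 1.6 dBu.

1.6 dBu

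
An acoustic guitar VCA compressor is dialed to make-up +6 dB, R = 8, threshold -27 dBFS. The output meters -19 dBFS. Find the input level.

-11 dBFS

Before make-up, the level was -19 − 6 = -25 dBFS.
That's 2 dB above the -27 dBFS threshold.
Before 8:1 compression the overshoot was 2 × 8 = 16 dB, so input = -27 + 16 = -11 dBFS.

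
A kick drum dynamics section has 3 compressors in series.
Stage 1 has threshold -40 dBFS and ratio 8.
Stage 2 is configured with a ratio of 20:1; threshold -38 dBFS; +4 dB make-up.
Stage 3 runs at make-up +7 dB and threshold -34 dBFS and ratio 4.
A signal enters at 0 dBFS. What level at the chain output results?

Stage 1: 0 dBFS is 40 dB over -40 dBFS; at 8:1 that becomes 5 dB over, giving -35 dBFS.
Stage 2: 3 dB above -38 dBFS, reduced 20:1 to 0.15 dB above → -37.85 dBFS; +4 dB make-up → -33.85 dBFS.
Stage 3: -33.85 dBFS is 0.15 dB over -34 dBFS; at 4:1 that becomes 0.0375 dB over, giving -33.9625 dBFS; +7 dB make-up → -26.9625 dBFS.

-26.9625 dBFS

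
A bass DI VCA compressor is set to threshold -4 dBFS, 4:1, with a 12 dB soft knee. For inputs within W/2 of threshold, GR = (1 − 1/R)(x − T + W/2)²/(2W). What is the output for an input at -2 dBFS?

x − T + W/2 = -2 − (-4) + 6 = 8.
GR = (1 − 1/4) × 8² / 24 = 0.75 × 64 / 24 = 2 dB.
Output = -2 − 2 = -4 dBFS.

-4 dBFS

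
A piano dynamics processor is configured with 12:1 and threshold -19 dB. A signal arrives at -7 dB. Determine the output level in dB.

-18 dB

Overshoot: -7 − (-19) = 12 dB.
The 12 dB excess becomes 1 dB after 12:1 reduction.
Output = -19 + 1 = -18 dB.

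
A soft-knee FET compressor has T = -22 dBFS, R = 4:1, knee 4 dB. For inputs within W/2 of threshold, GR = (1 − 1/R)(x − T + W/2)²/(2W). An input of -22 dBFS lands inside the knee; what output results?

x − T + W/2 = -22 − (-22) + 2 = 2.
GR = (1 − 1/4) × 2² / 8 = 0.75 × 4 / 8 = 0.375 dB.
Output = -22 − 0.375 = -22.375 dBFS.

-22.375 dBFS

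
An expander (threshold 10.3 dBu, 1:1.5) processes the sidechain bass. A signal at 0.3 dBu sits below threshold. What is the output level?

-4.7 dBu

The input is 10 dB below the 10.3 dBu threshold.
A 1:1.5 expander multiplies undershoot by 1.5: 10 × 1.5 = 15 dB below threshold.
Output = 10.3 − 15 = -4.7 dBu.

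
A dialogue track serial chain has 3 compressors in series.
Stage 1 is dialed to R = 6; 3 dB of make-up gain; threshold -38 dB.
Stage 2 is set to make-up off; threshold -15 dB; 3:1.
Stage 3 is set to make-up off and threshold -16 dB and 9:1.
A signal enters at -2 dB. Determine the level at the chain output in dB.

-29 dB

Stage 1: -2 dB is 36 dB over -38 dB; at 6:1 that becomes 6 dB over, giving -32 dB; +3 dB make-up → -29 dB.
Stage 2: -29 dB ≤ -15 dB, so stage 2 doesn't engage; output -29 dB.
Stage 3: below threshold (-29 ≤ -16); passes unchanged; output -29 dB.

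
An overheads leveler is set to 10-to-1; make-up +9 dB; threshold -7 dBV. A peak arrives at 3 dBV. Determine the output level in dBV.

3 dBV sits 10 dB over threshold.
The 10 dB excess becomes 1 dB after 10:1 reduction.
Output = -7 + 1 = -6 dBV; make-up adds 9 dB, giving 3 dBV.

3 dBV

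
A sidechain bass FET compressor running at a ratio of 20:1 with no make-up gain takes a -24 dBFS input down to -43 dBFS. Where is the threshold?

Let T be the threshold. Output overshoot = (input overshoot)/R, so -43 − T = (-24 − T)/20.
20·(-43 − T) = -24 − T → 19·T = -860 − (-24) = -836.
T = -836/19 = -44 dBFS.

-44 dBFS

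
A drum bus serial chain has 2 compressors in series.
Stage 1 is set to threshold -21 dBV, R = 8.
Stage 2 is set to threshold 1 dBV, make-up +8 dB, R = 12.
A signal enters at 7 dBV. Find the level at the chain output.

Stage 1: overshoot 28 dB → 28/8 = 3.5 dB → -17.5 dBV.
Stage 2: -17.5 dBV is at or below the 1 dBV threshold — no compression; make-up brings it to -9.5 dBV.

-9.5 dBV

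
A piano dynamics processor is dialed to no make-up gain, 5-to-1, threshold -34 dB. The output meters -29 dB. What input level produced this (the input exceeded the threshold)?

That's 5 dB above the -34 dB threshold.
Undo the ratio: input overshoot = 5 × 5 = 25 dB, giving input = -9 dB.

-9 dB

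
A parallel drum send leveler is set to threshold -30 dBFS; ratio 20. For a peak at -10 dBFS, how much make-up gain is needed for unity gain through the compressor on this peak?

19 dB

Overshoot 20 dB → 20/20 = 1 dB after compression, so the compressed level is -30 + 1 = -29 dBFS.
Make-up = target − compressed = -10 − (-29) = 19 dB.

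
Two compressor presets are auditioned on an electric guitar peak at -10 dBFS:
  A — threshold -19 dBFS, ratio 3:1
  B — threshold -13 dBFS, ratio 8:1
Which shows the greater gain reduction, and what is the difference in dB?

A: overshoot 9 dB → output overshoot 3 dB → GR 6 dB.
B: overshoot 3 dB → output overshoot 0.375 dB → GR 2.625 dB.
A applies 3.375 dB more gain reduction.

A, by 3.375 dB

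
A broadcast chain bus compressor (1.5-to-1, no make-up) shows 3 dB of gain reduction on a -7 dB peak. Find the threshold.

Input is 9 dB above T (since output overshoot × R = input overshoot: (-10 − T)·1.5 = -7 − T gives T = -16 dB).
Check: -16 + (-7 − (-16))/1.5 = -16 + 6 = -10 dB. ✓

-16 dB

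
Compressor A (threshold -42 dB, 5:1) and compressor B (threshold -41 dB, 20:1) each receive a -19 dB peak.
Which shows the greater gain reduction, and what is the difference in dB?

A: GR = 23 − 23/5 = 18.4 dB.
B: GR = 22 − 22/20 = 20.9 dB.
Difference: 2.5 dB in favour of B.

B, by 2.5 dB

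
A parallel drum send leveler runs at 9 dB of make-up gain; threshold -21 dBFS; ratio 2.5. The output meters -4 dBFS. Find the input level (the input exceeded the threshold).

-1 dBFS

Stripping the +9 dB make-up gives -13 dBFS at the gain stage.
That's 8 dB above the -21 dBFS threshold.
Input overshoot = R × output overshoot = 20 dB → input = -21 + 20 = -1 dBFS.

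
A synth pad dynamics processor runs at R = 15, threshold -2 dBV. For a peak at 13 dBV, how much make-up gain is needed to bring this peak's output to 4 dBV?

5 dB

The peak compresses to -2 + 15/15 = -1 dBV.
To reach 4 dBV requires 4 − (-1) = 5 dB of make-up.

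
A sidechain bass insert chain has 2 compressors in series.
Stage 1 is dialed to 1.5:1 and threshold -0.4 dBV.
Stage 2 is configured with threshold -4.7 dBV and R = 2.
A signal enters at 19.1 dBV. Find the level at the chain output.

Stage 1: 19.5 dB above -0.4 dBV, reduced 1.5:1 to 13 dB above → 12.6 dBV.
Stage 2: 17.3 dB above -4.7 dBV, reduced 2:1 to 8.65 dB above → 3.95 dBV.

3.95 dBV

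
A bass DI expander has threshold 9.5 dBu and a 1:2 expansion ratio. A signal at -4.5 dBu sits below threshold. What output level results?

-18.5 dBu

The input is 14 dB below the 9.5 dBu threshold.
A 1:2 expander multiplies undershoot by 2: 14 × 2 = 28 dB below threshold.
Output = 9.5 − 28 = -18.5 dBu.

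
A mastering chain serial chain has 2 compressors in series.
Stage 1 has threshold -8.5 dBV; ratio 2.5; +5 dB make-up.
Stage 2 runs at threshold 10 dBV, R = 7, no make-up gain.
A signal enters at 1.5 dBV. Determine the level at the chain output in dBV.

Stage 1: 1.5 dBV is 10 dB over -8.5 dBV; at 2.5:1 that becomes 4 dB over, giving -4.5 dBV; +5 dB make-up → 0.5 dBV.
Stage 2: below threshold (0.5 ≤ 10); passes unchanged; output 0.5 dBV.

0.5 dBV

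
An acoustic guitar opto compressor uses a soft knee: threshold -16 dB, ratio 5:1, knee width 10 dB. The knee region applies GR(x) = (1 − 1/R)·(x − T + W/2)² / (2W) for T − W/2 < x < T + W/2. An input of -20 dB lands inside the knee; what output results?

x − T + W/2 = -20 − (-16) + 5 = 1.
GR = (1 − 1/5) × 1² / 20 = 0.8 × 1 / 20 = 0.04 dB.
Output = -20 − 0.04 = -20.04 dB.

-20.04 dB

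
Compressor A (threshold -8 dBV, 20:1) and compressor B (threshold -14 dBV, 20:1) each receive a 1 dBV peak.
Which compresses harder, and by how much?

B, by 5.7 dB

A: overshoot 9 dB → output overshoot 0.45 dB → GR 8.55 dB.
B: overshoot 15 dB → output overshoot 0.75 dB → GR 14.25 dB.
B applies 5.7 dB more gain reduction.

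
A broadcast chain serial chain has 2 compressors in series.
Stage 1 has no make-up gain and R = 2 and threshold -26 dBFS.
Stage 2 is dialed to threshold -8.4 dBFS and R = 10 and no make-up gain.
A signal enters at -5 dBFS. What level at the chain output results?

Stage 1: -5 dBFS is 21 dB over -26 dBFS; at 2:1 that becomes 10.5 dB over, giving -15.5 dBFS.
Stage 2: -15.5 dBFS is at or below the -8.4 dBFS threshold — no compression; output -15.5 dBFS.

-15.5 dBFS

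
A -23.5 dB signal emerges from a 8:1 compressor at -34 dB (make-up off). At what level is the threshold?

Gain reduction = -23.5 − (-34) = 10.5 dB; output overshoot = GR / (R − 1) = 10.5 / 7 = 1.5 dB.
Threshold = output − output overshoot = -34 − 1.5 = -35.5 dB.

-35.5 dB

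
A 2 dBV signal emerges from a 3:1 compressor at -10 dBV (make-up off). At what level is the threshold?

-16 dBV

Gain reduction = 2 − (-10) = 12 dB; output overshoot = GR / (R − 1) = 12 / 2 = 6 dB.
Threshold = output − output overshoot = -10 − 6 = -16 dBV.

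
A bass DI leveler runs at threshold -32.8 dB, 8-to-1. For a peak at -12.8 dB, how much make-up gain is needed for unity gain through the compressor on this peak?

Overshoot 20 dB → 20/8 = 2.5 dB after compression, so the compressed level is -32.8 + 2.5 = -30.3 dB.
Make-up = target − compressed = -12.8 − (-30.3) = 17.5 dB.

17.5 dB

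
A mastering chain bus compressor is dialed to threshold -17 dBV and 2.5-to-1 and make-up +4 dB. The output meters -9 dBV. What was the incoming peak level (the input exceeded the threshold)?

-7 dBV

Before make-up, the level was -9 − 4 = -13 dBV.
Post-compression overshoot = -13 − (-17) = 4 dB.
Input overshoot = R × output overshoot = 10 dB → input = -17 + 10 = -7 dBV.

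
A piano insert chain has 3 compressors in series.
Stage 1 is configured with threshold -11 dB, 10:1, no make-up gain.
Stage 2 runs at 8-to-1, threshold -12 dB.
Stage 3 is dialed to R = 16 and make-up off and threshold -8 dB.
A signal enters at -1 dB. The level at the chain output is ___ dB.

Stage 1: -1 dB is 10 dB over -11 dB; at 10:1 that becomes 1 dB over, giving -10 dB.
Stage 2: -10 dB is 2 dB over -12 dB; at 8:1 that becomes 0.25 dB over, giving -11.75 dB.
Stage 3: below threshold (-11.75 ≤ -8); passes unchanged; output -11.75 dB.

-11.75 dB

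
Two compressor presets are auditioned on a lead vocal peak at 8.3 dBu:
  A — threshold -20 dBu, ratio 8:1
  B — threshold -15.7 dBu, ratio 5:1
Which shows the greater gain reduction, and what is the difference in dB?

A, by 5.5625 dB

A: GR = 28.3 − 28.3/8 = 24.7625 dB.
B: GR = 24 − 24/5 = 19.2 dB.
Difference: 5.5625 dB in favour of A.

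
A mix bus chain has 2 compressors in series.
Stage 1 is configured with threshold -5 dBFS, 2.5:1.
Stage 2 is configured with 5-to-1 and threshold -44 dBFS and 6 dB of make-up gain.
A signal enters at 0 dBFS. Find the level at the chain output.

-29.8 dBFS

Stage 1: overshoot 5 dB → 5/2.5 = 2 dB → -3 dBFS.
Stage 2: -3 dBFS is 41 dB over -44 dBFS; at 5:1 that becomes 8.2 dB over, giving -35.8 dBFS; +6 dB make-up → -29.8 dBFS.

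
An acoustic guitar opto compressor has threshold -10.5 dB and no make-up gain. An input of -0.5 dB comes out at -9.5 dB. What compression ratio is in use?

10:1

Input overshoot = -0.5 − (-10.5) = 10 dB; output overshoot = -9.5 − (-10.5) = 1 dB.
Ratio = 10 / 1 = 10.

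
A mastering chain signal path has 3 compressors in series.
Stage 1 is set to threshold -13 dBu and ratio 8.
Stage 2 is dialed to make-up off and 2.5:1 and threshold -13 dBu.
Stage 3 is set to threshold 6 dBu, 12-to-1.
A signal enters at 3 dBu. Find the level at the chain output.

Stage 1: overshoot 16 dB → 16/8 = 2 dB → -11 dBu.
Stage 2: -11 dBu is 2 dB over -13 dBu; at 2.5:1 that becomes 0.8 dB over, giving -12.2 dBu.
Stage 3: -12.2 dBu ≤ 6 dBu, so stage 3 doesn't engage; output -12.2 dBu.

-12.2 dBu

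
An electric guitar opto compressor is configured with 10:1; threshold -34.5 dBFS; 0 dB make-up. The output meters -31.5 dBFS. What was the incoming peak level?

Post-compression overshoot = -31.5 − (-34.5) = 3 dB.
Undo the ratio: input overshoot = 3 × 10 = 30 dB, giving input = -4.5 dBFS.

-4.5 dBFS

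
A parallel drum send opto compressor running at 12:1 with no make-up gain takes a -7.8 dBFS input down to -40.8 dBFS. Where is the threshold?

-43.8 dBFS

Gain reduction = -7.8 − (-40.8) = 33 dB; output overshoot = GR / (R − 1) = 33 / 11 = 3 dB.
Threshold = output − output overshoot = -40.8 − 3 = -43.8 dBFS.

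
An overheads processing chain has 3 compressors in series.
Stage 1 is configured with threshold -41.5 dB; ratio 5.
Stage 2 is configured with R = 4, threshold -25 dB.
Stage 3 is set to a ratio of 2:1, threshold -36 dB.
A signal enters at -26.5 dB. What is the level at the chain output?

-38.5 dB

Stage 1: overshoot 15 dB → 15/5 = 3 dB → -38.5 dB.
Stage 2: -38.5 dB is at or below the -25 dB threshold — no compression; output -38.5 dB.
Stage 3: -38.5 dB ≤ -36 dB, so stage 3 doesn't engage; output -38.5 dB.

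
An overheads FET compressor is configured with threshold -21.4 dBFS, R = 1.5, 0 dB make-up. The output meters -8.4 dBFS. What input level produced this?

-1.9 dBFS

Post-compression overshoot = -8.4 − (-21.4) = 13 dB.
Input overshoot = R × output overshoot = 19.5 dB → input = -21.4 + 19.5 = -1.9 dBFS.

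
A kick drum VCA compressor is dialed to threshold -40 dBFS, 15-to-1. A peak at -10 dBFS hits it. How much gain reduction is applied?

28 dB

Overshoot = -10 − (-40) = 30 dB.
At 15:1, output sits 30/15 = 2 dB above threshold.
So the signal is attenuated by 30 − 2 = 28 dB.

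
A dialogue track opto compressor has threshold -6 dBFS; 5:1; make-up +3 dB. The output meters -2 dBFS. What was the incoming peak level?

Before make-up, the level was -2 − 3 = -5 dBFS.
Post-compression overshoot = -5 − (-6) = 1 dB.
Input overshoot = R × output overshoot = 5 dB → input = -6 + 5 = -1 dBFS.

-1 dBFS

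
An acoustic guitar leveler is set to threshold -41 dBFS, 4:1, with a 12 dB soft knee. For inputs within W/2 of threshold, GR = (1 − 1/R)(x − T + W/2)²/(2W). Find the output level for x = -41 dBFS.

x − T + W/2 = -41 − (-41) + 6 = 6.
GR = (1 − 1/4) × 6² / 24 = 0.75 × 36 / 24 = 1.125 dB.
Output = -41 − 1.125 = -42.125 dBFS.

-42.125 dBFS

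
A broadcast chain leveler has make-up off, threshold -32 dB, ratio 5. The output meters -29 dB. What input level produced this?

Post-compression overshoot = -29 − (-32) = 3 dB.
Undo the ratio: input overshoot = 3 × 5 = 15 dB, giving input = -17 dB.

-17 dB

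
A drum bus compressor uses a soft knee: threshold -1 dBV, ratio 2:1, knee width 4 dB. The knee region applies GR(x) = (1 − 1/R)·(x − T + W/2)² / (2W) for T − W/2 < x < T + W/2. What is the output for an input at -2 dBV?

x − T + W/2 = -2 − (-1) + 2 = 1.
GR = (1 − 1/2) × 1² / 8 = 0.5 × 1 / 8 = 0.0625 dB.
Output = -2 − 0.0625 = -2.0625 dBV.

-2.0625 dBV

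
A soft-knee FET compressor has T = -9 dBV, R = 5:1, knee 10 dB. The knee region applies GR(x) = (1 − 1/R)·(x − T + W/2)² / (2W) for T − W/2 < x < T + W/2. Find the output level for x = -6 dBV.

x − T + W/2 = -6 − (-9) + 5 = 8.
GR = (1 − 1/5) × 8² / 20 = 0.8 × 64 / 20 = 2.56 dB.
Output = -6 − 2.56 = -8.56 dBV.

-8.56 dBV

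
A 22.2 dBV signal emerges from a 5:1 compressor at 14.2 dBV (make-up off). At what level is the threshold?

Input is 10 dB above T (since output overshoot × R = input overshoot: (14.2 − T)·5 = 22.2 − T gives T = 12.2 dBV).
Check: 12.2 + (22.2 − 12.2)/5 = 12.2 + 2 = 14.2 dBV. ✓

12.2 dBV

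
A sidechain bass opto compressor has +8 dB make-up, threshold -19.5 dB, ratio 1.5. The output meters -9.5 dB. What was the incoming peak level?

-16.5 dB

Stripping the +8 dB make-up gives -17.5 dB at the gain stage.
That's 2 dB above the -19.5 dB threshold.
Undo the ratio: input overshoot = 2 × 1.5 = 3 dB, giving input = -16.5 dB.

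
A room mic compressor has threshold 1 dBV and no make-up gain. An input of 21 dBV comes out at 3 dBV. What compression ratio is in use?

Input overshoot = 21 − 1 = 20 dB; output overshoot = 3 − 1 = 2 dB.
Ratio = 20 / 2 = 10.

10:1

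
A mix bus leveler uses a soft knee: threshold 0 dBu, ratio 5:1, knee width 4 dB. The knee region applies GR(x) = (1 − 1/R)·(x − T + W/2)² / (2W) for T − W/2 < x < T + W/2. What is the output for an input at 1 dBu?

0.1 dBu

x − T + W/2 = 1 − 0 + 2 = 3.
GR = (1 − 1/5) × 3² / 8 = 0.8 × 9 / 8 = 0.9 dB.
Output = 1 − 0.9 = 0.1 dBu.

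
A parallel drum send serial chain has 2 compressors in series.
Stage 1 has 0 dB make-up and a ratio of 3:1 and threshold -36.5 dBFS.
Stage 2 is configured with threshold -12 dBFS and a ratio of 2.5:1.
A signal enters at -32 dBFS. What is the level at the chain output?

-35 dBFS

Stage 1: -32 dBFS is 4.5 dB over -36.5 dBFS; at 3:1 that becomes 1.5 dB over, giving -35 dBFS.
Stage 2: -35 dBFS is at or below the -12 dBFS threshold — no compression; output -35 dBFS.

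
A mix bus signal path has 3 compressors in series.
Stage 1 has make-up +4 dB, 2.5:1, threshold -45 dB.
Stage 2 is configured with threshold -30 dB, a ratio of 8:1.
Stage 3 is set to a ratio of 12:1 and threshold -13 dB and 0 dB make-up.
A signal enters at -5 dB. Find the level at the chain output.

-29.375 dB

Stage 1: -5 dB is 40 dB over -45 dB; at 2.5:1 that becomes 16 dB over, giving -29 dB; +4 dB make-up → -25 dB.
Stage 2: 5 dB above -30 dB, reduced 8:1 to 0.625 dB above → -29.375 dB.
Stage 3: -29.375 dB is at or below the -13 dB threshold — no compression; output -29.375 dB.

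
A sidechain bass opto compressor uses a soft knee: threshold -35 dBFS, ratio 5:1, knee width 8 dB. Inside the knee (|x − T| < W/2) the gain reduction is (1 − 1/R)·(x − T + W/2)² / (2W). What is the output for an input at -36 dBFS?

x − T + W/2 = -36 − (-35) + 4 = 3.
GR = (1 − 1/5) × 3² / 16 = 0.8 × 9 / 16 = 0.45 dB.
Output = -36 − 0.45 = -36.45 dBFS.

-36.45 dBFS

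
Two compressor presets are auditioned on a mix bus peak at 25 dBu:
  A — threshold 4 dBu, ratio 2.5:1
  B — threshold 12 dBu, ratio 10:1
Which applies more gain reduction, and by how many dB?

A: overshoot 21 dB → output overshoot 8.4 dB → GR 12.6 dB.
B: overshoot 13 dB → output overshoot 1.3 dB → GR 11.7 dB.
A reduces 0.9 dB more.

A, by 0.9 dB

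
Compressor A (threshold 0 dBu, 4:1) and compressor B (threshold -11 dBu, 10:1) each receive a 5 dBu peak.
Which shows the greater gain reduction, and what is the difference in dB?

A: overshoot 5 dB → output overshoot 1.25 dB → GR 3.75 dB.
B: overshoot 16 dB → output overshoot 1.6 dB → GR 14.4 dB.
B applies 10.65 dB more gain reduction.

B, by 10.65 dB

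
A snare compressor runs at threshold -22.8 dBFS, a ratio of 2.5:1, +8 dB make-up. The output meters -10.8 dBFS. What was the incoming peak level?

Remove make-up: -10.8 − 8 = -18.8 dBFS.
That's 4 dB above the -22.8 dBFS threshold.
Undo the ratio: input overshoot = 4 × 2.5 = 10 dB, giving input = -12.8 dBFS.

-12.8 dBFS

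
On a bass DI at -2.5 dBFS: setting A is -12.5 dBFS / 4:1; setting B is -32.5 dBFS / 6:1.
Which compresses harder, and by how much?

A: overshoot 10 dB → output overshoot 2.5 dB → GR 7.5 dB.
B: overshoot 30 dB → output overshoot 5 dB → GR 25 dB.
B reduces 17.5 dB more.

B, by 17.5 dB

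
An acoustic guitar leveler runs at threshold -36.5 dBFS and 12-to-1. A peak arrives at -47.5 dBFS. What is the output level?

-47.5 dBFS is 11 dB below the -36.5 dBFS threshold, so no gain reduction is applied.
Output = input = -47.5 dBFS.

-47.5 dBFS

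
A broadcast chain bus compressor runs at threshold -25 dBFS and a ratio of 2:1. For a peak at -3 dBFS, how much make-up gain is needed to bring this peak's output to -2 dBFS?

Without make-up, output = threshold + overshoot/2 = -25 + 11 = -14 dBFS.
Gap to target: 12 dB.

12 dB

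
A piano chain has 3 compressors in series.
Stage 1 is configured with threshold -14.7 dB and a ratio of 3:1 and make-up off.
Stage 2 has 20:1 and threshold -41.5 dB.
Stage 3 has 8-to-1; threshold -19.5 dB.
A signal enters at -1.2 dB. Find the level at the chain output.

Stage 1: overshoot 13.5 dB → 13.5/3 = 4.5 dB → -10.2 dB.
Stage 2: 31.3 dB above -41.5 dB, reduced 20:1 to 1.565 dB above → -39.935 dB.
Stage 3: -39.935 dB is at or below the -19.5 dB threshold — no compression; output -39.935 dB.

-39.935 dB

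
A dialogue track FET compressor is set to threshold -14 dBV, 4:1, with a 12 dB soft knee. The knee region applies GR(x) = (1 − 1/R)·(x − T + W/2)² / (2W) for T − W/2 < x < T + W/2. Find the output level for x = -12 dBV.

x − T + W/2 = -12 − (-14) + 6 = 8.
GR = (1 − 1/4) × 8² / 24 = 0.75 × 64 / 24 = 2 dB.
Output = -12 − 2 = -14 dBV.

-14 dBV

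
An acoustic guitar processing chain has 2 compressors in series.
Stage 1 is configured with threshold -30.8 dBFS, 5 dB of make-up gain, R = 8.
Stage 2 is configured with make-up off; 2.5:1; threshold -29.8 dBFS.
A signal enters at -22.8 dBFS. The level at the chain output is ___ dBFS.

-27.8 dBFS

Stage 1: 8 dB above -30.8 dBFS, reduced 8:1 to 1 dB above → -29.8 dBFS; +5 dB make-up → -24.8 dBFS.
Stage 2: 5 dB above -29.8 dBFS, reduced 2.5:1 to 2 dB above → -27.8 dBFS.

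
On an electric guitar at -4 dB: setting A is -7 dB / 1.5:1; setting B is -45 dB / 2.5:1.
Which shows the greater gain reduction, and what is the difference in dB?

B, by 23.6 dB

A: 3 dB over, compressed to 2 dB over, so 1 dB of GR.
B: 41 dB over, compressed to 16.4 dB over, so 24.6 dB of GR.
B reduces 23.6 dB more.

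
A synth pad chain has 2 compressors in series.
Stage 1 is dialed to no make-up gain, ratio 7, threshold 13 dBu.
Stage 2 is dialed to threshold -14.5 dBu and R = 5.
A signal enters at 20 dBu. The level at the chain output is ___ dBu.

Stage 1: overshoot 7 dB → 7/7 = 1 dB → 14 dBu.
Stage 2: 14 dBu is 28.5 dB over -14.5 dBu; at 5:1 that becomes 5.7 dB over, giving -8.8 dBu.

-8.8 dBu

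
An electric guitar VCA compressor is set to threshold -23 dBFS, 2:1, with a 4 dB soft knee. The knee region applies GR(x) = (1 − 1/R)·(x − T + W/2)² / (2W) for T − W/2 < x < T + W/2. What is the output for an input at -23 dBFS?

-23.25 dBFS

x − T + W/2 = -23 − (-23) + 2 = 2.
GR = (1 − 1/2) × 2² / 8 = 0.5 × 4 / 8 = 0.25 dB.
Output = -23 − 0.25 = -23.25 dBFS.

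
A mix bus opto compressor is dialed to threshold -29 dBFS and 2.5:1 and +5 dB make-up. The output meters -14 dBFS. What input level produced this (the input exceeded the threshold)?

Stripping the +5 dB make-up gives -19 dBFS at the gain stage.
That's 10 dB above the -29 dBFS threshold.
Undo the ratio: input overshoot = 10 × 2.5 = 25 dB, giving input = -4 dBFS.

-4 dBFS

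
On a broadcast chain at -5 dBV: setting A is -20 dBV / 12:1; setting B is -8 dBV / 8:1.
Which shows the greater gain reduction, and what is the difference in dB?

A: GR = 15 − 15/12 = 13.75 dB.
B: GR = 3 − 3/8 = 2.625 dB.
A applies 11.125 dB more gain reduction.

A, by 11.125 dB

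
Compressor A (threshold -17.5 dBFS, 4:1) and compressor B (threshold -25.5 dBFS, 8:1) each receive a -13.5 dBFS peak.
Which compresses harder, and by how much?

A: 4 dB over, compressed to 1 dB over, so 3 dB of GR.
B: 12 dB over, compressed to 1.5 dB over, so 10.5 dB of GR.
B reduces 7.5 dB more.

B, by 7.5 dB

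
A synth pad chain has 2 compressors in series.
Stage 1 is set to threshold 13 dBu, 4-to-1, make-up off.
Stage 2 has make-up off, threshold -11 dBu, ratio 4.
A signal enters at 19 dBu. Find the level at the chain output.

-4.625 dBu

Stage 1: overshoot 6 dB → 6/4 = 1.5 dB → 14.5 dBu.
Stage 2: 25.5 dB above -11 dBu, reduced 4:1 to 6.375 dB above → -4.625 dBu.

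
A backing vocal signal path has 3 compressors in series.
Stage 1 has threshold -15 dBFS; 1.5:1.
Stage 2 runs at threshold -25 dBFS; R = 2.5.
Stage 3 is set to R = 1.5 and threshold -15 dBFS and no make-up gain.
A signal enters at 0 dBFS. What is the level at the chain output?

-17 dBFS

Stage 1: 15 dB above -15 dBFS, reduced 1.5:1 to 10 dB above → -5 dBFS.
Stage 2: 20 dB above -25 dBFS, reduced 2.5:1 to 8 dB above → -17 dBFS.
Stage 3: -17 dBFS is at or below the -15 dBFS threshold — no compression; output -17 dBFS.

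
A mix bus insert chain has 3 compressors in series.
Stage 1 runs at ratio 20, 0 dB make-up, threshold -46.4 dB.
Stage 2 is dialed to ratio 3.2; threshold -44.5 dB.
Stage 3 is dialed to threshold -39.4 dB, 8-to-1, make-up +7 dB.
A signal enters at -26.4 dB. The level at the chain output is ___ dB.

-38.4 dB

Stage 1: overshoot 20 dB → 20/20 = 1 dB → -45.4 dB.
Stage 2: -45.4 dB ≤ -44.5 dB, so stage 2 doesn't engage; output -45.4 dB.
Stage 3: below threshold (-45.4 ≤ -39.4); passes unchanged; make-up brings it to -38.4 dB.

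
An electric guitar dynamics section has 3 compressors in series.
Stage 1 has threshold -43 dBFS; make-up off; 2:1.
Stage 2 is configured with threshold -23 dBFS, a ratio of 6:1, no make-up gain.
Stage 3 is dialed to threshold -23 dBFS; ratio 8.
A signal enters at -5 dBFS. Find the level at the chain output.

-24 dBFS

Stage 1: 38 dB above -43 dBFS, reduced 2:1 to 19 dB above → -24 dBFS.
Stage 2: -24 dBFS ≤ -23 dBFS, so stage 2 doesn't engage; output -24 dBFS.
Stage 3: -24 dBFS ≤ -23 dBFS, so stage 3 doesn't engage; output -24 dBFS.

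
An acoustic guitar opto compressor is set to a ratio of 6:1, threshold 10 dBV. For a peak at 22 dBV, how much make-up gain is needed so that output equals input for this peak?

10 dB

Overshoot 12 dB → 12/6 = 2 dB after compression, so the compressed level is 10 + 2 = 12 dBV.
Make-up = target − compressed = 22 − 12 = 10 dB.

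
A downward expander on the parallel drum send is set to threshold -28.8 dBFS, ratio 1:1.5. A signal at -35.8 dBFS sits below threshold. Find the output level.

Undershoot = (-28.8) − (-35.8) = 7 dB.
At 1:1.5, that expands to 10.5 dB under threshold.
Output = -28.8 − 10.5 = -39.3 dBFS.

-39.3 dBFS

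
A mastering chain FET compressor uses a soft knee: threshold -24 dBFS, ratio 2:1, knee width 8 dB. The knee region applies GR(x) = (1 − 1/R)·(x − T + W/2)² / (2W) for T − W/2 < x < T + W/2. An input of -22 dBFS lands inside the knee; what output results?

-23.125 dBFS

x − T + W/2 = -22 − (-24) + 4 = 6.
GR = (1 − 1/2) × 6² / 16 = 0.5 × 36 / 16 = 1.125 dB.
Output = -22 − 1.125 = -23.125 dBFS.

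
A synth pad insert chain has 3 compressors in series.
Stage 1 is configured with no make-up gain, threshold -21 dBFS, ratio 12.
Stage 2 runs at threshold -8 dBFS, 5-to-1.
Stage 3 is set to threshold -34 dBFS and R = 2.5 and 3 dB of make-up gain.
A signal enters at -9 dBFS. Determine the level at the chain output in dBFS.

-25.4 dBFS

Stage 1: -9 dBFS is 12 dB over -21 dBFS; at 12:1 that becomes 1 dB over, giving -20 dBFS.
Stage 2: -20 dBFS ≤ -8 dBFS, so stage 2 doesn't engage; output -20 dBFS.
Stage 3: -20 dBFS is 14 dB over -34 dBFS; at 2.5:1 that becomes 5.6 dB over, giving -28.4 dBFS; +3 dB make-up → -25.4 dBFS.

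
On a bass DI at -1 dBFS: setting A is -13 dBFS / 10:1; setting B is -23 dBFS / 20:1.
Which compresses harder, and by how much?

A: 12 dB over, compressed to 1.2 dB over, so 10.8 dB of GR.
B: 22 dB over, compressed to 1.1 dB over, so 20.9 dB of GR.
Difference: 10.1 dB in favour of B.

B, by 10.1 dB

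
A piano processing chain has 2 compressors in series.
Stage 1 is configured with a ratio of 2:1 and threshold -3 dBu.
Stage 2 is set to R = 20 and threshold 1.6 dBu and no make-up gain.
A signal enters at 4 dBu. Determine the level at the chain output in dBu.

0.5 dBu

Stage 1: 4 dBu is 7 dB over -3 dBu; at 2:1 that becomes 3.5 dB over, giving 0.5 dBu.
Stage 2: below threshold (0.5 ≤ 1.6); passes unchanged; output 0.5 dBu.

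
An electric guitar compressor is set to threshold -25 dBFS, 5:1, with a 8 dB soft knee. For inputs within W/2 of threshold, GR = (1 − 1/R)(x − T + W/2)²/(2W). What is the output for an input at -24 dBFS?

x − T + W/2 = -24 − (-25) + 4 = 5.
GR = (1 − 1/5) × 5² / 16 = 0.8 × 25 / 16 = 1.25 dB.
Output = -24 − 1.25 = -25.25 dBFS.

-25.25 dBFS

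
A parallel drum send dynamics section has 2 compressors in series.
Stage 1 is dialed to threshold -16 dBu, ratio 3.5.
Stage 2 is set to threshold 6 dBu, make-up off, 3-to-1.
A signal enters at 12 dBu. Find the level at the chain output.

Stage 1: 12 dBu is 28 dB over -16 dBu; at 3.5:1 that becomes 8 dB over, giving -8 dBu.
Stage 2: -8 dBu is at or below the 6 dBu threshold — no compression; output -8 dBu.

-8 dBu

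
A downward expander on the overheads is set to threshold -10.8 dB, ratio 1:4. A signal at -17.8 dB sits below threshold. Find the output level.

-38.8 dB

Undershoot = (-10.8) − (-17.8) = 7 dB.
At 1:4, that expands to 28 dB under threshold.
Output = -10.8 − 28 = -38.8 dB.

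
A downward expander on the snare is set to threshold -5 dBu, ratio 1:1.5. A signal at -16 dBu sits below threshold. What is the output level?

-21.5 dBu

The input is 11 dB below the -5 dBu threshold.
A 1:1.5 expander multiplies undershoot by 1.5: 11 × 1.5 = 16.5 dB below threshold.
Output = -5 − 16.5 = -21.5 dBu.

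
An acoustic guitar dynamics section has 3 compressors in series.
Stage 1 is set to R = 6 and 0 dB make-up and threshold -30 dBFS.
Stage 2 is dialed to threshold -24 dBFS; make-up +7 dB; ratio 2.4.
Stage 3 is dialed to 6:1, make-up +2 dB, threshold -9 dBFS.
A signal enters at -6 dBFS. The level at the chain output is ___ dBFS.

Stage 1: 24 dB above -30 dBFS, reduced 6:1 to 4 dB above → -26 dBFS.
Stage 2: -26 dBFS is at or below the -24 dBFS threshold — no compression; make-up brings it to -19 dBFS.
Stage 3: -19 dBFS ≤ -9 dBFS, so stage 3 doesn't engage; make-up brings it to -17 dBFS.

-17 dBFS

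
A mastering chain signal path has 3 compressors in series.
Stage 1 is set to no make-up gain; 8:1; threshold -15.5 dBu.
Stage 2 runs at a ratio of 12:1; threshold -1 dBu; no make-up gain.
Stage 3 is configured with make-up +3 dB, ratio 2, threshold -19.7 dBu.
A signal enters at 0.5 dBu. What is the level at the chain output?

-13.6 dBu

Stage 1: overshoot 16 dB → 16/8 = 2 dB → -13.5 dBu.
Stage 2: below threshold (-13.5 ≤ -1); passes unchanged; output -13.5 dBu.
Stage 3: overshoot 6.2 dB → 6.2/2 = 3.1 dB → -16.6 dBu; +3 dB make-up → -13.6 dBu.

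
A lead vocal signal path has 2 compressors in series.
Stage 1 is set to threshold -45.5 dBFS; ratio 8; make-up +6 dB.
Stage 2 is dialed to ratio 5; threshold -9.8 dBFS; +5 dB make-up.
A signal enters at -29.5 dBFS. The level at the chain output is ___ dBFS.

Stage 1: -29.5 dBFS is 16 dB over -45.5 dBFS; at 8:1 that becomes 2 dB over, giving -43.5 dBFS; +6 dB make-up → -37.5 dBFS.
Stage 2: -37.5 dBFS is at or below the -9.8 dBFS threshold — no compression; make-up brings it to -32.5 dBFS.

-32.5 dBFS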